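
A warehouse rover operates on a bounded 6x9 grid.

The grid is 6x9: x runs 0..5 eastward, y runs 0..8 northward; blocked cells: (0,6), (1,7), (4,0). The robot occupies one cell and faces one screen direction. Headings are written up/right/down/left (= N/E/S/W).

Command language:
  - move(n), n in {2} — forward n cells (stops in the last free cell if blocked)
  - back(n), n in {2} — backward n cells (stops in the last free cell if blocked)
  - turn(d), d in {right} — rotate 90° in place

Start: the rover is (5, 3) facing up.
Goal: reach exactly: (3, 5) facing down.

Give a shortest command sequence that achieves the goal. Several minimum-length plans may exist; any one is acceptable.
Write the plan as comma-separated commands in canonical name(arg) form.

move(2), turn(right), back(2), turn(right)

from: (5, 3) facing up
t=1 move(2) ⇒ (5, 5) facing up
t=2 turn(right) ⇒ (5, 5) facing right
t=3 back(2) ⇒ (3, 5) facing right
t=4 turn(right) ⇒ (3, 5) facing down
no 3-step plan works, so 4 is optimal.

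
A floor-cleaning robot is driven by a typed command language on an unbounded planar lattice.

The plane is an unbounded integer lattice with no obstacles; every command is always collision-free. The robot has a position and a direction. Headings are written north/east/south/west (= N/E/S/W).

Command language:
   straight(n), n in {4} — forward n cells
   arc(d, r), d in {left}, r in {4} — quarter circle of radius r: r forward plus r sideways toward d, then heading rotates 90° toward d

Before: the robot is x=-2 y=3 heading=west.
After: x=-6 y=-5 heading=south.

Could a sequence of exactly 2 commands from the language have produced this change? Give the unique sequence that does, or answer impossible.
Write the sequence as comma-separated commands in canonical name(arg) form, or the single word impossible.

key: order matters: swapping arc(left, 4) and straight(4) lands elsewhere
initial: x=-2 y=3 heading=west
step 1 (arc(left, 4)): x=-6 y=-1 heading=south
step 2 (straight(4)): x=-6 y=-5 heading=south
no other 2-command option fits: unique.

arc(left, 4), straight(4)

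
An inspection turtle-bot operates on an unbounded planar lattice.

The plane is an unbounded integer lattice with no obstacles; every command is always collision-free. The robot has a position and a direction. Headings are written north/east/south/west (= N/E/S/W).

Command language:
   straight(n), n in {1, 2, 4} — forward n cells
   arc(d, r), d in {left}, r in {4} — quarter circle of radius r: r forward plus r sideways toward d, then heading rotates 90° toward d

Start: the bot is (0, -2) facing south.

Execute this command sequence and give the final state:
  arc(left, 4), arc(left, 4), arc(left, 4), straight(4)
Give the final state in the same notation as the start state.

(0, 2) facing west

begin: (0, -2) facing south
t=1 arc(left, 4) ⇒ (4, -6) facing east
t=2 arc(left, 4) ⇒ (8, -2) facing north
t=3 arc(left, 4) ⇒ (4, 2) facing west
t=4 straight(4) ⇒ (0, 2) facing west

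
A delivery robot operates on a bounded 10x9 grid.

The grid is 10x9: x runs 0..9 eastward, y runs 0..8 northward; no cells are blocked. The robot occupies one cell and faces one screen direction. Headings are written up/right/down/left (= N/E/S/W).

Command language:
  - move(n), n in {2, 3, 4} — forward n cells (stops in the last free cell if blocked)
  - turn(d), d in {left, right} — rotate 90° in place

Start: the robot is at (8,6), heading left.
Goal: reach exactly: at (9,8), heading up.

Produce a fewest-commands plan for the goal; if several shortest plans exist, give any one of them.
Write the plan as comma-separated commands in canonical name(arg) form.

t0: at (8,6), heading left
t=1 turn(right) ⇒ at (8,6), heading up
t=2 move(2) ⇒ at (8,8), heading up
t=3 turn(right) ⇒ at (8,8), heading right
t=4 move(2) ⇒ at (9,8), heading right
t=5 turn(left) ⇒ at (9,8), heading up
minimal: 5 command(s), checked below 5.

turn(right), move(2), turn(right), move(2), turn(left)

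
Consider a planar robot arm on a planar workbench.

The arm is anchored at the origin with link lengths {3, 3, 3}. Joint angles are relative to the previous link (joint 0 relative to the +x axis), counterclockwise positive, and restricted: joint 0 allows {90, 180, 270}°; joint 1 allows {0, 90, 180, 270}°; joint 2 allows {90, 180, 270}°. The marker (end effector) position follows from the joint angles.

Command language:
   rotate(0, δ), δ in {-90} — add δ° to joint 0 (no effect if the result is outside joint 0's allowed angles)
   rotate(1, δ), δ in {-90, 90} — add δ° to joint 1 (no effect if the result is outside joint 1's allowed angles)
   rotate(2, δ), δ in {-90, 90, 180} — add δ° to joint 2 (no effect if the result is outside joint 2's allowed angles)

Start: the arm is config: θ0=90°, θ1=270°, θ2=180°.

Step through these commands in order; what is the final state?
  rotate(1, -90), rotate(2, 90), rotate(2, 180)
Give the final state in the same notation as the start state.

config: θ0=90°, θ1=180°, θ2=90°

t0: config: θ0=90°, θ1=270°, θ2=180°
step 1 (rotate(1, -90)): config: θ0=90°, θ1=180°, θ2=180°
step 2 (rotate(2, 90)): config: θ0=90°, θ1=180°, θ2=270°
step 3 (rotate(2, 180)): config: θ0=90°, θ1=180°, θ2=90°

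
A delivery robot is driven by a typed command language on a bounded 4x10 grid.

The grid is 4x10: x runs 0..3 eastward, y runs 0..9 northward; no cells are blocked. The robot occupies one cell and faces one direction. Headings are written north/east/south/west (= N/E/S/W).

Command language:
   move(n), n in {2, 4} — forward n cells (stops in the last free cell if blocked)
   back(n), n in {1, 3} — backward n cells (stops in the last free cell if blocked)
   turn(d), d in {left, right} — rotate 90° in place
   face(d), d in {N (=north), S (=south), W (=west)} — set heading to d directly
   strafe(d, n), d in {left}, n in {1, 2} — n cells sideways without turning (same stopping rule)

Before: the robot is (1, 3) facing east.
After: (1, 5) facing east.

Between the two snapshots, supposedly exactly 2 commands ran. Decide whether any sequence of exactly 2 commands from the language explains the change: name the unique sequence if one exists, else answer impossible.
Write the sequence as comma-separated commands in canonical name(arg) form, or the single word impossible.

strafe(left, 1), strafe(left, 1)

key: heading stays E — no command in the sequence turns
start: (1, 3) facing east
[1] after strafe(left, 1): (1, 4) facing east
[2] after strafe(left, 1): (1, 5) facing east
no rival 2-sequence matches.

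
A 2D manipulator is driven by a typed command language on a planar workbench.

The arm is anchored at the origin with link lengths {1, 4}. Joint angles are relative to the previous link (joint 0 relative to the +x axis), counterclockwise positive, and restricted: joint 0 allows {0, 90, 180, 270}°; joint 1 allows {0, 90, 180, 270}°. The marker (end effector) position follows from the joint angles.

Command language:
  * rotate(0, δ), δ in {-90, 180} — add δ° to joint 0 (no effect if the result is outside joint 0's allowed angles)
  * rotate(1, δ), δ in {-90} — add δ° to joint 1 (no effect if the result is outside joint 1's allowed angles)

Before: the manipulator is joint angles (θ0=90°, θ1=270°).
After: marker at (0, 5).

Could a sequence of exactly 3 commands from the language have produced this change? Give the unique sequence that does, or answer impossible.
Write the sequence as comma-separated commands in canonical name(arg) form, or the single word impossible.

rotate(1, -90), rotate(1, -90), rotate(1, -90)

begin: joint angles (θ0=90°, θ1=270°)
1. rotate(1, -90) → joint angles (θ0=90°, θ1=180°)
2. rotate(1, -90) → joint angles (θ0=90°, θ1=90°)
3. rotate(1, -90) → joint angles (θ0=90°, θ1=0°)
uniquely the one of 27 3-step routes that fits.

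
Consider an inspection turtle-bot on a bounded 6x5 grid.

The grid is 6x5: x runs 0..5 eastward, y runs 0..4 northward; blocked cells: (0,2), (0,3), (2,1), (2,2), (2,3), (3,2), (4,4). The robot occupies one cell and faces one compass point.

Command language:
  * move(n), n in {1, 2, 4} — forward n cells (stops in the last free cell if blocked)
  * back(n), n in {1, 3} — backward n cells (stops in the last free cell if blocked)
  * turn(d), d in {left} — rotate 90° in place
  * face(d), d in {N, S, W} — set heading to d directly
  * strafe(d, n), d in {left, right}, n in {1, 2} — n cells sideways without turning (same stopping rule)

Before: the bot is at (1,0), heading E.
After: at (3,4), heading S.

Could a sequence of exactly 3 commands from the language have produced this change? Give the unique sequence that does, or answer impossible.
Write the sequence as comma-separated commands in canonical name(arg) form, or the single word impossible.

no 3-step route produces this change.

impossible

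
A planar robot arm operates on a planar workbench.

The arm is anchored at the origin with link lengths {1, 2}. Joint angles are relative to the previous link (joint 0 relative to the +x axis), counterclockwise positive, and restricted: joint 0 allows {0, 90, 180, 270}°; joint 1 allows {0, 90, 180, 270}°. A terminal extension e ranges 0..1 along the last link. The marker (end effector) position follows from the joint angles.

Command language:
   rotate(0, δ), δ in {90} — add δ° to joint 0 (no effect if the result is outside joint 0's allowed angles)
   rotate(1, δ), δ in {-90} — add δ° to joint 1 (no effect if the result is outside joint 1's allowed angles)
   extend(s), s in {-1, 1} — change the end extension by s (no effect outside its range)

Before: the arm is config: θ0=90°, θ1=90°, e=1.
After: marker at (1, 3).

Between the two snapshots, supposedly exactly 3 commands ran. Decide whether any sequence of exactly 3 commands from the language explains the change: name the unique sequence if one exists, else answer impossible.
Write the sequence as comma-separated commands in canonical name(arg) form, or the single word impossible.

start: config: θ0=90°, θ1=90°, e=1
step 1 (rotate(0, 90)): config: θ0=180°, θ1=90°, e=1
step 2 (rotate(0, 90)): config: θ0=270°, θ1=90°, e=1
step 3 (rotate(0, 90)): config: θ0=0°, θ1=90°, e=1
no other 3-command option fits: unique.

rotate(0, 90), rotate(0, 90), rotate(0, 90)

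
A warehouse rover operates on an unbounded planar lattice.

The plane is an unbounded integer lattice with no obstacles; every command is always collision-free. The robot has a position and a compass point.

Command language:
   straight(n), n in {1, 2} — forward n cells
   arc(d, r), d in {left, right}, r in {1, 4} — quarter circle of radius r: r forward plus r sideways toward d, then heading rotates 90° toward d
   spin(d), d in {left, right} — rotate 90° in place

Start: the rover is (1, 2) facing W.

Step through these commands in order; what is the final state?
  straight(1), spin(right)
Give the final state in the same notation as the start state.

(0, 2) facing N

initial: (1, 2) facing W
1. straight(1) → (0, 2) facing W
2. spin(right) → (0, 2) facing N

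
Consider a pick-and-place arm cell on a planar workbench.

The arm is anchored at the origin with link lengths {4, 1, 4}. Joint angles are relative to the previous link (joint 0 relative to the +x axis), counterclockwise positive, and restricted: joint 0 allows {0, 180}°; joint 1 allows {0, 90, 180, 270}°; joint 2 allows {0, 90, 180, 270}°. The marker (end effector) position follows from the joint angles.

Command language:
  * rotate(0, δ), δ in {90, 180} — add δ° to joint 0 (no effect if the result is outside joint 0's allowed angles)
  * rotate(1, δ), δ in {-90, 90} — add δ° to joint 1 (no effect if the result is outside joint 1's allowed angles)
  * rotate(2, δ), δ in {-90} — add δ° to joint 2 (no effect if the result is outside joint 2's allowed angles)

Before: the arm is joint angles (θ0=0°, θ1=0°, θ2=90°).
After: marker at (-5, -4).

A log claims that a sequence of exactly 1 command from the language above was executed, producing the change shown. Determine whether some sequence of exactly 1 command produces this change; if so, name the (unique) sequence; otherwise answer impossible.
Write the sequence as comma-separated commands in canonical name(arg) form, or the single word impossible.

t0: joint angles (θ0=0°, θ1=0°, θ2=90°)
1. rotate(0, 180) → joint angles (θ0=180°, θ1=0°, θ2=90°)
no other 1-command option fits: unique.

rotate(0, 180)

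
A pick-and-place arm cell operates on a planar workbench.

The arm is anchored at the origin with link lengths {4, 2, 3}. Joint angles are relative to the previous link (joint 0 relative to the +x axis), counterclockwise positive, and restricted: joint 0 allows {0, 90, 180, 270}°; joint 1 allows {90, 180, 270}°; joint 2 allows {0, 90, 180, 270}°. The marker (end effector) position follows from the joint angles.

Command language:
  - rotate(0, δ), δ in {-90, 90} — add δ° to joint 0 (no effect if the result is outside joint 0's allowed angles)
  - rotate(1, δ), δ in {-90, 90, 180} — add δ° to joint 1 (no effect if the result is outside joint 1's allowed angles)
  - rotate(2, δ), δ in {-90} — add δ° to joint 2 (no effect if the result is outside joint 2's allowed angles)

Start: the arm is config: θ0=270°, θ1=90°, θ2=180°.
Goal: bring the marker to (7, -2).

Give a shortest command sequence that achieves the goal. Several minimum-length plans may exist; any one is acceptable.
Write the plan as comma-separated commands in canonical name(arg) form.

rotate(1, 180), rotate(0, 90), rotate(2, -90)

t0: config: θ0=270°, θ1=90°, θ2=180°
t=1 rotate(1, 180) ⇒ config: θ0=270°, θ1=270°, θ2=180°
t=2 rotate(0, 90) ⇒ config: θ0=0°, θ1=270°, θ2=180°
t=3 rotate(2, -90) ⇒ config: θ0=0°, θ1=270°, θ2=90°
minimal: 3 command(s), checked below 3.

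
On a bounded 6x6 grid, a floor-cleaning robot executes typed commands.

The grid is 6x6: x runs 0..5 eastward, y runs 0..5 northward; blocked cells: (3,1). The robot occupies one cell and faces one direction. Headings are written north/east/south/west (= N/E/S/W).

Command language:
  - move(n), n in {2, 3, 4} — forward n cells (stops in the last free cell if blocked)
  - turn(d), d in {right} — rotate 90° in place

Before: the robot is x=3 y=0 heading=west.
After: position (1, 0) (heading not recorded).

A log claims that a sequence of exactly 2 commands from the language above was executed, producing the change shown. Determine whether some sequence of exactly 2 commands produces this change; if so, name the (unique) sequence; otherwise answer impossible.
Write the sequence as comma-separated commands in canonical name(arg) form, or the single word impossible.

move(2), turn(right)

key: order matters: swapping move(2) and turn(right) lands elsewhere
start: x=3 y=0 heading=west
[1] after move(2): x=1 y=0 heading=west
[2] after turn(right): x=1 y=0 heading=north
uniquely the one of 16 2-step routes that fits.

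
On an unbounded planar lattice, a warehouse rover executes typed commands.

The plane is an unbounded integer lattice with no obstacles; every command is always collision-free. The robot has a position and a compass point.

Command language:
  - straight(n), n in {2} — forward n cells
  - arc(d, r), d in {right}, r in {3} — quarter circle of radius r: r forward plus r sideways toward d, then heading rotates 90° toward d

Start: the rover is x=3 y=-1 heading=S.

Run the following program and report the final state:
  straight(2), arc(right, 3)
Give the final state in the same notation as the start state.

t0: x=3 y=-1 heading=S
1. straight(2) → x=3 y=-3 heading=S
2. arc(right, 3) → x=0 y=-6 heading=W

x=0 y=-6 heading=W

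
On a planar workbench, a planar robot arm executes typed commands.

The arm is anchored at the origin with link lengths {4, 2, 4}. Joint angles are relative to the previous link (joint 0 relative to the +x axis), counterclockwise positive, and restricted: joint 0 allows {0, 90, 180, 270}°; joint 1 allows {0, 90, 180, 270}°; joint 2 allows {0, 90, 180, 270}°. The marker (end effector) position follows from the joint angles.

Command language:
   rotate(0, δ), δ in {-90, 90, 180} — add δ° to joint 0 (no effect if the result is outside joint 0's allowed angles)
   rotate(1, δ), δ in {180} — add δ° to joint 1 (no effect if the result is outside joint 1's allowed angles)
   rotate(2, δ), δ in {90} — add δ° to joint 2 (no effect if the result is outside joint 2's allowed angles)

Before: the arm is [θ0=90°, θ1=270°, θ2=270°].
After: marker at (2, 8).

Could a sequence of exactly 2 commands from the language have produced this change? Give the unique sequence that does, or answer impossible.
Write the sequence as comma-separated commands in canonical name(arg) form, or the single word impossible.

t0: [θ0=90°, θ1=270°, θ2=270°]
1. rotate(2, 90) → [θ0=90°, θ1=270°, θ2=0°]
2. rotate(2, 90) → [θ0=90°, θ1=270°, θ2=90°]
all 25 alternatives checked — unique.

rotate(2, 90), rotate(2, 90)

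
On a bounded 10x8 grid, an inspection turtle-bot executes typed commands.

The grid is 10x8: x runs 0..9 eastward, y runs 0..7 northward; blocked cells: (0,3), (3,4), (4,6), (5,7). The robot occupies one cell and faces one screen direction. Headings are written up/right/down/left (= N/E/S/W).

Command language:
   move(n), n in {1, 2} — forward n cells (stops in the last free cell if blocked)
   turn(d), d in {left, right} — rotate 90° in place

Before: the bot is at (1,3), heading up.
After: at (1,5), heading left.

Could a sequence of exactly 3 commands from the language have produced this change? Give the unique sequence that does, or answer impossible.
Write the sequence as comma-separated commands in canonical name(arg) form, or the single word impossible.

key: position moved to (1,5) AND the heading swung to W — translation plus rotation needed
t0: at (1,3), heading up
t=1 move(1) ⇒ at (1,4), heading up
t=2 move(1) ⇒ at (1,5), heading up
t=3 turn(left) ⇒ at (1,5), heading left
uniquely the one of 64 3-step routes that fits.

move(1), move(1), turn(left)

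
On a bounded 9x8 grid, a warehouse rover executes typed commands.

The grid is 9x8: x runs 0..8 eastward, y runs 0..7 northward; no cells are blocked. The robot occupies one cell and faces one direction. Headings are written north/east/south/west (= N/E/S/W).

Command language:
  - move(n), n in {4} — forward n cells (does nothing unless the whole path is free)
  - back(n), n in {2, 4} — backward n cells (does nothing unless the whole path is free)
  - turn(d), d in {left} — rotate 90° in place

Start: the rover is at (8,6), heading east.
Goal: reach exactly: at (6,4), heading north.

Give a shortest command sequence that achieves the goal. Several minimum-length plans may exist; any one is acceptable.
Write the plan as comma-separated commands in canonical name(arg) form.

back(2), turn(left), back(2)

begin: at (8,6), heading east
[1] after back(2): at (6,6), heading east
[2] after turn(left): at (6,6), heading north
[3] after back(2): at (6,4), heading north
minimal: 3 command(s), checked below 3.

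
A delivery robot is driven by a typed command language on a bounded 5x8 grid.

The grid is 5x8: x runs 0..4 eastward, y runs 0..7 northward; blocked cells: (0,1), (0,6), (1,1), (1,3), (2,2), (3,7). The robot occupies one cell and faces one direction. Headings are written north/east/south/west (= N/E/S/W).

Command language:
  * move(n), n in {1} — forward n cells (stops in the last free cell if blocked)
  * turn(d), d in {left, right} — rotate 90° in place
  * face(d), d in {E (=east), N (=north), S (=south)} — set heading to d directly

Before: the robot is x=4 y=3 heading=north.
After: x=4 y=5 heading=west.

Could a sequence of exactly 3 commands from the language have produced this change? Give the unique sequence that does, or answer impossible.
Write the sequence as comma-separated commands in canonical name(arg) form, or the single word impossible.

move(1), move(1), turn(left)

key: cell and facing (now W) both changed — the 3 commands mix motion and turning
begin: x=4 y=3 heading=north
t=1 move(1) ⇒ x=4 y=4 heading=north
t=2 move(1) ⇒ x=4 y=5 heading=north
t=3 turn(left) ⇒ x=4 y=5 heading=west
no other 3-command option fits: unique.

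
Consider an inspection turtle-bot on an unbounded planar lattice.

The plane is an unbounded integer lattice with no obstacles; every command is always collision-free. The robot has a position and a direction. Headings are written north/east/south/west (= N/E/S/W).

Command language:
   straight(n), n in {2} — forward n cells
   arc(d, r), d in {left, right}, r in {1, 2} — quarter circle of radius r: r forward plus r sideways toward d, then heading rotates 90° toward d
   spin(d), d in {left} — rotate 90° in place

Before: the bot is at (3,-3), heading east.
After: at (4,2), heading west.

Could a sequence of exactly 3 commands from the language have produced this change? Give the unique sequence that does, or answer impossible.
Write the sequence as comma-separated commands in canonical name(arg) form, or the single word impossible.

key: running arc(left, 1) before arc(left, 2) would end elsewhere — order is forced
initial: at (3,-3), heading east
[1] after arc(left, 2): at (5,-1), heading north
[2] after straight(2): at (5,1), heading north
[3] after arc(left, 1): at (4,2), heading west
uniquely the one of 216 3-step routes that fits.

arc(left, 2), straight(2), arc(left, 1)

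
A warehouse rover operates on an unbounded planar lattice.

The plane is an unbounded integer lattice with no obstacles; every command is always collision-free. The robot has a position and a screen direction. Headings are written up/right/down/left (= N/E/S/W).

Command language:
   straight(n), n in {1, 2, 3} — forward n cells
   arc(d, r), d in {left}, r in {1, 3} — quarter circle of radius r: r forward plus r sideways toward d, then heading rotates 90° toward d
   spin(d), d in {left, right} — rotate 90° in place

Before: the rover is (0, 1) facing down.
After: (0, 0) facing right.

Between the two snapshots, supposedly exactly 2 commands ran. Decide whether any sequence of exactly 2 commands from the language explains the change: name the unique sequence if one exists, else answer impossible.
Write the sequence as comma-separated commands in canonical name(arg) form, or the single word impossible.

straight(1), spin(left)

key: running spin(left) before straight(1) would end elsewhere — order is forced
from: (0, 1) facing down
1. straight(1) → (0, 0) facing down
2. spin(left) → (0, 0) facing right
uniquely the one of 49 2-step routes that fits.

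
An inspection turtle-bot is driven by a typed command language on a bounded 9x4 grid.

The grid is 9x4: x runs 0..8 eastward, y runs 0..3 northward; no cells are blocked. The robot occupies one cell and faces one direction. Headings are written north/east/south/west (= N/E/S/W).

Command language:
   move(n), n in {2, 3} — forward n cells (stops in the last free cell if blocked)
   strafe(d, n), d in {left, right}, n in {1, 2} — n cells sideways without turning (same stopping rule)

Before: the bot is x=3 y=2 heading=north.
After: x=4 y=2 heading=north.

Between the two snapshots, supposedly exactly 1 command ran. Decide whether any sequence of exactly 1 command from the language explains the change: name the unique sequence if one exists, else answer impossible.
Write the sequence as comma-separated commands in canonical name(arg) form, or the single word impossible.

key: heading stays N — the single command does not turn
t0: x=3 y=2 heading=north
step 1 (strafe(right, 1)): x=4 y=2 heading=north
no other 1-command option fits: unique.

strafe(right, 1)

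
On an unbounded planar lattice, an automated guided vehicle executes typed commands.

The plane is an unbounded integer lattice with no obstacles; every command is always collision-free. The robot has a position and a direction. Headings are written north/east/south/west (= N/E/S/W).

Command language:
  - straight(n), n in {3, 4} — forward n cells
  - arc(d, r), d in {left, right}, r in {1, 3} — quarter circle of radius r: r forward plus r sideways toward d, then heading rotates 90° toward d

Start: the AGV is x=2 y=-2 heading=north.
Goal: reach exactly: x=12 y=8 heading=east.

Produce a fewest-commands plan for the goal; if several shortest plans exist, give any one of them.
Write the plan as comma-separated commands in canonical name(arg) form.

start: x=2 y=-2 heading=north
step 1 (straight(4)): x=2 y=2 heading=north
step 2 (straight(3)): x=2 y=5 heading=north
step 3 (arc(right, 3)): x=5 y=8 heading=east
step 4 (straight(4)): x=9 y=8 heading=east
step 5 (straight(3)): x=12 y=8 heading=east
shorter routes all fall short; 5 is best.

straight(4), straight(3), arc(right, 3), straight(4), straight(3)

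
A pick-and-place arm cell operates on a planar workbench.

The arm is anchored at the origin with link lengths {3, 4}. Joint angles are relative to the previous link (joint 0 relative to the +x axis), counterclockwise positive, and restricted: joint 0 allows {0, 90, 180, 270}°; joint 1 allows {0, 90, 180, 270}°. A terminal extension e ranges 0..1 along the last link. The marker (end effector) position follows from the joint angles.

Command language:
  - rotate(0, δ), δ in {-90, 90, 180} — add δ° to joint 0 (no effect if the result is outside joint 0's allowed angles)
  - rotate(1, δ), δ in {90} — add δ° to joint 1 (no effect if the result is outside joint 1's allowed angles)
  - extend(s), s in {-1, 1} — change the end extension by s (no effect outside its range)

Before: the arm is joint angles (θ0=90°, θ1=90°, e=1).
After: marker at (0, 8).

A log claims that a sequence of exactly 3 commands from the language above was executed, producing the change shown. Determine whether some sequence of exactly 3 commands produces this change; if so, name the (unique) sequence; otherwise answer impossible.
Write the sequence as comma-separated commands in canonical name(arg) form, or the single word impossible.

start: joint angles (θ0=90°, θ1=90°, e=1)
1. rotate(1, 90) → joint angles (θ0=90°, θ1=180°, e=1)
2. rotate(1, 90) → joint angles (θ0=90°, θ1=270°, e=1)
3. rotate(1, 90) → joint angles (θ0=90°, θ1=0°, e=1)
no other 3-command option fits: unique.

rotate(1, 90), rotate(1, 90), rotate(1, 90)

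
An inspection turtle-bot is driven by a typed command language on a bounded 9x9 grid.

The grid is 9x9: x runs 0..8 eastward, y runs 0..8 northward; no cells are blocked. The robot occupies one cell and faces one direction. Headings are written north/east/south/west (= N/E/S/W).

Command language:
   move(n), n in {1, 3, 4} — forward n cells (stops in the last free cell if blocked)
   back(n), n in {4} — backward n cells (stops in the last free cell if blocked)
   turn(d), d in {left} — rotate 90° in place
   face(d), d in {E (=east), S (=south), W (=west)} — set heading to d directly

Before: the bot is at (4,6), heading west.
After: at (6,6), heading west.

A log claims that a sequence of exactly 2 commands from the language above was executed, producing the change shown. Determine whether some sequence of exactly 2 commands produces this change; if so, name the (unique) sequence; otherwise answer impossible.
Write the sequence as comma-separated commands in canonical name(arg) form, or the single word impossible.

impossible

no 2-step route produces this change.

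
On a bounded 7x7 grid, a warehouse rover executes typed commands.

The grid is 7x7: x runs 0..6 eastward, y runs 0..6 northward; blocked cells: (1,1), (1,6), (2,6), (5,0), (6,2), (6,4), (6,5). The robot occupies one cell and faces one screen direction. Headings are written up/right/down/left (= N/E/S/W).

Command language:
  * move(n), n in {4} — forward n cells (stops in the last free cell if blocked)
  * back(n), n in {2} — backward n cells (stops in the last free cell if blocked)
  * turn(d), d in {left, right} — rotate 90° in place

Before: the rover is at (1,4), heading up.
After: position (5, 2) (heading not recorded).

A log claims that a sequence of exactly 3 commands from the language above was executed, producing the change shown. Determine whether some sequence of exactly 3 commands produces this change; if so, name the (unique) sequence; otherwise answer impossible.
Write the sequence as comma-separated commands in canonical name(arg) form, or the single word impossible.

back(2), turn(right), move(4)

key: running move(4) before back(2) would end elsewhere — order is forced
t0: at (1,4), heading up
[1] after back(2): at (1,2), heading up
[2] after turn(right): at (1,2), heading right
[3] after move(4): at (5,2), heading right
all 64 alternatives checked — unique.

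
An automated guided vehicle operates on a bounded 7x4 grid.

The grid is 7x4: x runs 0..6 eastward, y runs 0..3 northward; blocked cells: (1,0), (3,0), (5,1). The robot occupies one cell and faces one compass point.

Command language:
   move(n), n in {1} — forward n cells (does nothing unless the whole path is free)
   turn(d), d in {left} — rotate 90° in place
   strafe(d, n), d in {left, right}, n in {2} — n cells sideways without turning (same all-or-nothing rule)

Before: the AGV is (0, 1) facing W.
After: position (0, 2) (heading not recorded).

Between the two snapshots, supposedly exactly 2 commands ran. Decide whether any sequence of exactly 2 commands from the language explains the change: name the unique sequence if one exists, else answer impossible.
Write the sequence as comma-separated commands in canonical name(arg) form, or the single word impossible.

impossible

no 2-step route produces this change.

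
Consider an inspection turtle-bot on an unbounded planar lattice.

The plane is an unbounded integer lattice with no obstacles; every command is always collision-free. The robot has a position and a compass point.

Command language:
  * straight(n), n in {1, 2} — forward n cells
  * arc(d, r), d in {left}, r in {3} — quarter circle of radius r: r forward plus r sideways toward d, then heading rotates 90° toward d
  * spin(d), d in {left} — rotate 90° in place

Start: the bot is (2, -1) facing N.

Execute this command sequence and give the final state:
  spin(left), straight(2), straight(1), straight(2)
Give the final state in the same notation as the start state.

(-3, -1) facing W

start: (2, -1) facing N
[1] after spin(left): (2, -1) facing W
[2] after straight(2): (0, -1) facing W
[3] after straight(1): (-1, -1) facing W
[4] after straight(2): (-3, -1) facing W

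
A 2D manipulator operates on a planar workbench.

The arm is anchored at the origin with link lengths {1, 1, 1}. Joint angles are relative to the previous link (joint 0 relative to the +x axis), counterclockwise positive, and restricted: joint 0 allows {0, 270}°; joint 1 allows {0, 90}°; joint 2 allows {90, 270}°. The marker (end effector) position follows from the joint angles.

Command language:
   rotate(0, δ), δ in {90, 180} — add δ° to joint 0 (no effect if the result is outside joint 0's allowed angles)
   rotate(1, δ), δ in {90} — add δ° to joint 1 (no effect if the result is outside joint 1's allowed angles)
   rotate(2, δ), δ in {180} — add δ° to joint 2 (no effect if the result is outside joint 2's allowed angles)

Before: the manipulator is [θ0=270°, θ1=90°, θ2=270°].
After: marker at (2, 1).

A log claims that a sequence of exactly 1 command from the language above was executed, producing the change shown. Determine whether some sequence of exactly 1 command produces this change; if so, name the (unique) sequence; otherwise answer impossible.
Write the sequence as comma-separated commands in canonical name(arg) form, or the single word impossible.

rotate(0, 90)

initial: [θ0=270°, θ1=90°, θ2=270°]
step 1 (rotate(0, 90)): [θ0=0°, θ1=90°, θ2=270°]
all 4 alternatives checked — unique.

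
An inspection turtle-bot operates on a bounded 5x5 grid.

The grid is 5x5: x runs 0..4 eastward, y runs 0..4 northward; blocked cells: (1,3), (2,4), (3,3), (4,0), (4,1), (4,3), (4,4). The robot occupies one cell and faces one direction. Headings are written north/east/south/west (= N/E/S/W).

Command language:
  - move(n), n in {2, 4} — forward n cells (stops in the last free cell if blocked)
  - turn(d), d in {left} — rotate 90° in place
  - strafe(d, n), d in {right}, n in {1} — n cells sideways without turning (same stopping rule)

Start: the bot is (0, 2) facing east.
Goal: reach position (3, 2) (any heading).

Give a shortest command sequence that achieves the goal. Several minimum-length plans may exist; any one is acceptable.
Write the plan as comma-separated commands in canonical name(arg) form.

start: (0, 2) facing east
1. move(2) → (2, 2) facing east
2. turn(left) → (2, 2) facing north
3. strafe(right, 1) → (3, 2) facing north
nothing shorter than 3 reaches the goal.

move(2), turn(left), strafe(right, 1)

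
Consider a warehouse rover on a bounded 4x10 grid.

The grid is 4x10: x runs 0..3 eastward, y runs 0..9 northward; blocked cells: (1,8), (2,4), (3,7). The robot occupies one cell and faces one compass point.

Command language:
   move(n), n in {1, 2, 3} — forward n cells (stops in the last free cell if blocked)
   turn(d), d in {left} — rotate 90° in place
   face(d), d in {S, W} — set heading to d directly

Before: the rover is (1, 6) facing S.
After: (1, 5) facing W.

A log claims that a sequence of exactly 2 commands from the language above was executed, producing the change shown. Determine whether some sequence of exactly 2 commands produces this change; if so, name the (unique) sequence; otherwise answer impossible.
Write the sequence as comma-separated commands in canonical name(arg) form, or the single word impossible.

move(1), face(W)

key: order matters: swapping move(1) and face(W) lands elsewhere
begin: (1, 6) facing S
[1] after move(1): (1, 5) facing S
[2] after face(W): (1, 5) facing W
uniquely the one of 36 2-step routes that fits.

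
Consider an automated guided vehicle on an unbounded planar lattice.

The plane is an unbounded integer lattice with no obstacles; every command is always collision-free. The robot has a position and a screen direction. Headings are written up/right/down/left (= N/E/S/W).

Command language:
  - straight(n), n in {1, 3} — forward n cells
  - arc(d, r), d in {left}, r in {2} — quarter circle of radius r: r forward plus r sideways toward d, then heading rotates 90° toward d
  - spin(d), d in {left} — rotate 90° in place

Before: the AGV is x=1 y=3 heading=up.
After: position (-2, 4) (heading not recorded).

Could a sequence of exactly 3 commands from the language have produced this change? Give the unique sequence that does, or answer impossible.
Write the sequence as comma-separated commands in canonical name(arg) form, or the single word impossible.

straight(1), spin(left), straight(3)

key: order matters: swapping straight(1) and straight(3) lands elsewhere
initial: x=1 y=3 heading=up
step 1 (straight(1)): x=1 y=4 heading=up
step 2 (spin(left)): x=1 y=4 heading=left
step 3 (straight(3)): x=-2 y=4 heading=left
uniquely the one of 64 3-step routes that fits.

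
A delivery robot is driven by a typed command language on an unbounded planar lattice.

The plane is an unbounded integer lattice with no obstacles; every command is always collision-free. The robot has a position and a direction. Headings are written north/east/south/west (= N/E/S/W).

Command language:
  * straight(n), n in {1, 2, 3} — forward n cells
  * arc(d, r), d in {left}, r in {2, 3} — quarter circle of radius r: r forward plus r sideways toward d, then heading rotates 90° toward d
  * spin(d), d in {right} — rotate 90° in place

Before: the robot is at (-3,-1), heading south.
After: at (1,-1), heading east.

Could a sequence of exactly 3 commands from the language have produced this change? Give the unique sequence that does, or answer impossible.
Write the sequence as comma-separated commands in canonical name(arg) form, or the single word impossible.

key: cell and facing (now E) both changed — the 3 commands mix motion and turning
begin: at (-3,-1), heading south
t=1 arc(left, 2) ⇒ at (-1,-3), heading east
t=2 arc(left, 2) ⇒ at (1,-1), heading north
t=3 spin(right) ⇒ at (1,-1), heading east
uniquely the one of 216 3-step routes that fits.

arc(left, 2), arc(left, 2), spin(right)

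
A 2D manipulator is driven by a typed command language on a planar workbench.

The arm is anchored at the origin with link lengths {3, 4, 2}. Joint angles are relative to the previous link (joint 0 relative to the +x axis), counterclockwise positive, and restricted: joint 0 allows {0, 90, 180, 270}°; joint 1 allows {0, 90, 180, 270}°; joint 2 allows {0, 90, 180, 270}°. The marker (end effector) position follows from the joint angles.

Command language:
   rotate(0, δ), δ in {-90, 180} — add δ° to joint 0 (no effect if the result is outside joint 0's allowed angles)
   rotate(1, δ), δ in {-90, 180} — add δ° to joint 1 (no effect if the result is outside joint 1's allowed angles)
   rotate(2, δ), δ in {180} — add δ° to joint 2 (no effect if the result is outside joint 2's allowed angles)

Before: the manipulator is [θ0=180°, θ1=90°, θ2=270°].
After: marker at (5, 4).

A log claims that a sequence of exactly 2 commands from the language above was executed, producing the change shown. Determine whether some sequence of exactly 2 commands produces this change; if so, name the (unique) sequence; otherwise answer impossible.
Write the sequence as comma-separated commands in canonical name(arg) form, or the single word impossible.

from: [θ0=180°, θ1=90°, θ2=270°]
step 1 (rotate(0, -90)): [θ0=90°, θ1=90°, θ2=270°]
step 2 (rotate(0, -90)): [θ0=0°, θ1=90°, θ2=270°]
uniquely the one of 25 2-step routes that fits.

rotate(0, -90), rotate(0, -90)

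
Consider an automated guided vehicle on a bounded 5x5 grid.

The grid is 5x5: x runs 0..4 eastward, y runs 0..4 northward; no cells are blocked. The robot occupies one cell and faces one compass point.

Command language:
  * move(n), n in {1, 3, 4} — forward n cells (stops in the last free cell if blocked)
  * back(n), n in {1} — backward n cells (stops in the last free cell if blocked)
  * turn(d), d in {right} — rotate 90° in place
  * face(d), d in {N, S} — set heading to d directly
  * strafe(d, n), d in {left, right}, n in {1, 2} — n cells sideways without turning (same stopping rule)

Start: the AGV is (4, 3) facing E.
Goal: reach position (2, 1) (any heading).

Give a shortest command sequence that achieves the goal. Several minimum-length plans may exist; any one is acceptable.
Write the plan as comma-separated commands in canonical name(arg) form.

strafe(right, 2), turn(right), strafe(right, 2)

initial: (4, 3) facing E
step 1 (strafe(right, 2)): (4, 1) facing E
step 2 (turn(right)): (4, 1) facing S
step 3 (strafe(right, 2)): (2, 1) facing S
no 2-step plan works, so 3 is optimal.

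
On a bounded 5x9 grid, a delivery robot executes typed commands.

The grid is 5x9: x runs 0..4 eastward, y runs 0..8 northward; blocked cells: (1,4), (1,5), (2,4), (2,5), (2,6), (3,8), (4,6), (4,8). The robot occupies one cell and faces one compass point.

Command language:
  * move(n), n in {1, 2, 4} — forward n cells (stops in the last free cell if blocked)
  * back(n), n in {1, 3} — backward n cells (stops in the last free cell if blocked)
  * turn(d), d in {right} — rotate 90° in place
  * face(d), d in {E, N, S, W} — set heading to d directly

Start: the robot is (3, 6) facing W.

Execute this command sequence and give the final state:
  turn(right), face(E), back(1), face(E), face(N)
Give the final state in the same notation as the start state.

(3, 6) facing N

begin: (3, 6) facing W
[1] after turn(right): (3, 6) facing N
[2] after face(E): (3, 6) facing E
[3] after back(1): (3, 6) facing E
[4] after face(E): (3, 6) facing E
[5] after face(N): (3, 6) facing N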